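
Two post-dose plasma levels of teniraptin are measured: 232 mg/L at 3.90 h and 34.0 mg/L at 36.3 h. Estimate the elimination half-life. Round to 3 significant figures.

k = ln(C₁/C₂) / (t₂ − t₁) = ln(232/34.0) / (36.3 − 3.90)
  = 1.920 / 32.40 = 0.05927 h⁻¹
t½ = ln 2 / k = ln 2 / 0.05927 ≈ 11.7 hours

11.7 hours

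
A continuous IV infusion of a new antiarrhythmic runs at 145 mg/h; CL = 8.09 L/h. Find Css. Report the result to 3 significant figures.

17.9 mg/L

Css = infusion rate / CL = 145 / 8.09 ≈ 17.9 mg/L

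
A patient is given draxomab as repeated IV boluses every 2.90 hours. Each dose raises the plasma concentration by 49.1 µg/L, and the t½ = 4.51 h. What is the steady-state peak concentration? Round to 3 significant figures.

k = ln 2 / 4.51 = 0.1537 h⁻¹
Fraction remaining after one interval: e^(−kτ) = e^(−0.1537 × 2.90) = 0.6404
R = 1 / (1 − 0.6404) = 2.781
Css,max = 49.1 × 2.781 ≈ 137 µg/L

137 µg/L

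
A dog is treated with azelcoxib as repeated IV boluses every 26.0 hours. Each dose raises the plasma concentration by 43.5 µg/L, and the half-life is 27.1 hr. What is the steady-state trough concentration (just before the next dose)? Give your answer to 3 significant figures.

46.1 µg/L

k = ln 2 / 27.1 = 0.02558 hr⁻¹
Fraction remaining after one interval: e^(−kτ) = e^(−0.02558 × 26.0) = 0.5143
R = 1 / (1 − 0.5143) = 2.059
Css,max = 43.5 × 2.059 = 89.56 µg/L
Css,min = Css,max × e^(−kτ) = 89.56 × 0.5143 ≈ 46.1 µg/L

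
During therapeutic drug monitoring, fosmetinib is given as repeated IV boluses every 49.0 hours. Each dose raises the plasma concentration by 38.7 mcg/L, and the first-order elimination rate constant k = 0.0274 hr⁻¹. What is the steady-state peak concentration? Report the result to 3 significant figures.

Fraction remaining after one interval: e^(−kτ) = e^(−0.02740 × 49.0) = 0.2612
R = 1 / (1 − 0.2612) = 1.353
Css,max = 38.7 × 1.353 ≈ 52.4 mcg/L

52.4 mcg/L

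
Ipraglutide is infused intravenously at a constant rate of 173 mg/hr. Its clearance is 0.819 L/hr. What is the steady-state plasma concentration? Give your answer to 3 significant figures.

211 µg/mL

Css = infusion rate / CL = 173 / 0.819 ≈ 211 µg/mL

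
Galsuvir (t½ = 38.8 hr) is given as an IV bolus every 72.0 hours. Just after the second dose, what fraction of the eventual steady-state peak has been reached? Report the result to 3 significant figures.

k = ln 2 / 38.8 = 0.01786 hr⁻¹
f_n = 1 − e^(−nkτ) = 1 − e^(−2 × 0.01786 × 72.0) = 1 − e^(−2.573) = 1 − 0.07634 ≈ 0.924

0.924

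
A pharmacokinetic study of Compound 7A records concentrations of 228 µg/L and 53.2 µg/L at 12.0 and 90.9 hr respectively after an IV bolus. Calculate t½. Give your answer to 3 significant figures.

37.6 hours

k = ln(C₁/C₂) / (t₂ − t₁) = ln(228/53.2) / (90.9 − 12.0)
  = 1.455 / 78.90 = 0.01844 hr⁻¹
t½ = ln 2 / k = ln 2 / 0.01844 ≈ 37.6 hours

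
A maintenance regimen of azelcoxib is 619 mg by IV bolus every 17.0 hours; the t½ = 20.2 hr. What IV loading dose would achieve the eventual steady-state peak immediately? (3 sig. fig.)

k = ln 2 / 20.2 = 0.03431 hr⁻¹
Accumulation ratio R = 1 / (1 − e^(−kτ)) = 1 / (1 − e^(−0.03431×17.0)) = 1 / (1 − 0.5580) = 2.263
Loading dose = maintenance dose × R = 619 × 2.263 ≈ 1400 mg

1400 mg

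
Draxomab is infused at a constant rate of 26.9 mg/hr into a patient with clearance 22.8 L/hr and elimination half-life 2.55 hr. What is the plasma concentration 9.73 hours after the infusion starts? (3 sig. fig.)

1.10 mg/L

Css = rate / CL = 26.9 / 22.8 = 1.180 mg/L
k = ln 2 / 2.55 = 0.2718 hr⁻¹
C(t) = Css (1 − e^(−kt)) = 1.180 × (1 − e^(−2.645)) = 1.180 × 0.9290 ≈ 1.10 mg/L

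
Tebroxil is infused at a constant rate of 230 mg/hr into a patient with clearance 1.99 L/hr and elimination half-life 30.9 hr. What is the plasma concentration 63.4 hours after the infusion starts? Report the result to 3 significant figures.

87.7 mg/L

Css = rate / CL = 230 / 1.99 = 115.6 mg/L
k = ln 2 / 30.9 = 0.02243 hr⁻¹
C(t) = Css (1 − e^(−kt)) = 115.6 × (1 − e^(−1.422)) = 115.6 × 0.7588 ≈ 87.7 mg/L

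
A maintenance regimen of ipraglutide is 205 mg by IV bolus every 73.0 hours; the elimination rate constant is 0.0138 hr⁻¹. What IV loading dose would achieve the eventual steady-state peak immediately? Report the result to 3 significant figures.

Accumulation ratio R = 1 / (1 − e^(−kτ)) = 1 / (1 − e^(−0.01380×73.0)) = 1 / (1 − 0.3652) = 1.575
Loading dose = maintenance dose × R = 205 × 1.575 ≈ 323 mg

323 mg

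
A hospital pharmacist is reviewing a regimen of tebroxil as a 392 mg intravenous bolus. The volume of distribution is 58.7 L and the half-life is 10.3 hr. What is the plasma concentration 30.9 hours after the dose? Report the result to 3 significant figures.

0.835 µg/mL

C₀ = dose / V = 392 / 58.7 = 6.678 µg/mL
k = ln 2 / 10.3 = 0.06730 hr⁻¹
C(t) = C₀ e^(−kt) = 6.678 × e^(−0.06730 × 30.9) = 6.678 × e^(−2.079) = 6.678 × 0.1250 ≈ 0.835 µg/mL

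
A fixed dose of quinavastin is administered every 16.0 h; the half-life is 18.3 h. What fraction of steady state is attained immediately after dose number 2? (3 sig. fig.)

k = ln 2 / 18.3 = 0.03788 h⁻¹
f_n = 1 − e^(−nkτ) = 1 − e^(−2 × 0.03788 × 16.0) = 1 − e^(−1.212) = 1 − 0.2976 ≈ 0.702

0.702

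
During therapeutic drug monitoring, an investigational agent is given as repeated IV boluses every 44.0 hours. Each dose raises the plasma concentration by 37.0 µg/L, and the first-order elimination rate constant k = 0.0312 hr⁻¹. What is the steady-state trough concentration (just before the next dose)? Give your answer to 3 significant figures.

Fraction remaining after one interval: e^(−kτ) = e^(−0.03120 × 44.0) = 0.2534
R = 1 / (1 − 0.2534) = 1.339
Css,max = 37.0 × 1.339 = 49.56 µg/L
Css,min = Css,max × e^(−kτ) = 49.56 × 0.2534 ≈ 12.6 µg/L

12.6 µg/L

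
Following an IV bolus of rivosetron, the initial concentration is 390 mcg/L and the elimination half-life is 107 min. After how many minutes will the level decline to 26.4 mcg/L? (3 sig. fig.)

k = ln 2 / 107 = 0.006478 min⁻¹
C(t) = C₀ e^(−kt)  ⇒  t = ln(C₀/C) / k
t = ln(390/26.4) / 0.006478 = 2.693 / 0.006478 ≈ 416 minutes

416 minutes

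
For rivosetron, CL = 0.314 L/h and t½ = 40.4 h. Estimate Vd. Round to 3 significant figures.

18.3 L

k = ln 2 / t½ = ln 2 / 40.4 = 0.01716 h⁻¹
V = CL / k = 0.314 / 0.01716 ≈ 18.3 L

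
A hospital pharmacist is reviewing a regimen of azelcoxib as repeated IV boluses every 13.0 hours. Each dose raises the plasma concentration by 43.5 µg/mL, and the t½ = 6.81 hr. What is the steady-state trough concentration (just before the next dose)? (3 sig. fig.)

k = ln 2 / 6.81 = 0.1018 hr⁻¹
Fraction remaining after one interval: e^(−kτ) = e^(−0.1018 × 13.0) = 0.2663
R = 1 / (1 − 0.2663) = 1.363
Css,max = 43.5 × 1.363 = 59.29 µg/mL
Css,min = Css,max × e^(−kτ) = 59.29 × 0.2663 ≈ 15.8 µg/mL

15.8 µg/mL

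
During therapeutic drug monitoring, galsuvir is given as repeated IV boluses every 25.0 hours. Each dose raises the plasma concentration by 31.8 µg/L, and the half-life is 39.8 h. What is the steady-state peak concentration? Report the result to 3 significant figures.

k = ln 2 / 39.8 = 0.01742 h⁻¹
Fraction remaining after one interval: e^(−kτ) = e^(−0.01742 × 25.0) = 0.6470
R = 1 / (1 − 0.6470) = 2.833
Css,max = 31.8 × 2.833 ≈ 90.1 µg/L

90.1 µg/L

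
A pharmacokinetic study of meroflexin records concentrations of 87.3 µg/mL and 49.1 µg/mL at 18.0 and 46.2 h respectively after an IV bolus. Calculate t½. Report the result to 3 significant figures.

34.0 hours

k = ln(C₁/C₂) / (t₂ − t₁) = ln(87.3/49.1) / (46.2 − 18.0)
  = 0.5755 / 28.20 = 0.02041 h⁻¹
t½ = ln 2 / k = ln 2 / 0.02041 ≈ 34.0 hours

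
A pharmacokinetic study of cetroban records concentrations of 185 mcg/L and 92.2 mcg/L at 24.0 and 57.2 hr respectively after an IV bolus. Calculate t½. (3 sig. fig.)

33.0 hours

k = ln(C₁/C₂) / (t₂ − t₁) = ln(185/92.2) / (57.2 − 24.0)
  = 0.6964 / 33.20 = 0.02098 hr⁻¹
t½ = ln 2 / k = ln 2 / 0.02098 ≈ 33.0 hours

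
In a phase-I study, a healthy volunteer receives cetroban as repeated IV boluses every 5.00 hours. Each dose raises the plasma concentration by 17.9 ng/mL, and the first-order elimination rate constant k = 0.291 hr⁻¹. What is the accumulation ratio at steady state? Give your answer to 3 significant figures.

Fraction remaining after one interval: e^(−kτ) = e^(−0.2910 × 5.00) = 0.2334
R = 1 / (1 − 0.2334) = 1 / 0.7666 ≈ 1.30

1.30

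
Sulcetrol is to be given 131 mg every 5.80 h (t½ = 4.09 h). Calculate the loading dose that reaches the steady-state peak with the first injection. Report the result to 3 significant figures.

k = ln 2 / 4.09 = 0.1695 h⁻¹
Accumulation ratio R = 1 / (1 − e^(−kτ)) = 1 / (1 − e^(−0.1695×5.80)) = 1 / (1 − 0.3742) = 1.598
Loading dose = maintenance dose × R = 131 × 1.598 ≈ 209 mg

209 mg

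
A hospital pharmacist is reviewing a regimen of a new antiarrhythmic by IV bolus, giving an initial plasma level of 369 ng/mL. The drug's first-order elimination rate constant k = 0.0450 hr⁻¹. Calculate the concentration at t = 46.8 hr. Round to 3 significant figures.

44.9 ng/mL

C(t) = C₀ e^(−kt) = 369 × e^(−0.04500 × 46.8) = 369 × e^(−2.106) = 369 × 0.1217 ≈ 44.9 ng/mL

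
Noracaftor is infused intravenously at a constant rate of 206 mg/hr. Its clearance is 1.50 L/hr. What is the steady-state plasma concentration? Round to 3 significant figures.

137 mg/L

Css = infusion rate / CL = 206 / 1.50 ≈ 137 mg/L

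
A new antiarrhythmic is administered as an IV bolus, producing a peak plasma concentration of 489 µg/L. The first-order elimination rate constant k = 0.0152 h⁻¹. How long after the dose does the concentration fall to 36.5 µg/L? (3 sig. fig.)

171 hours

C(t) = C₀ e^(−kt)  ⇒  t = ln(C₀/C) / k
t = ln(489/36.5) / 0.01520 = 2.595 / 0.01520 ≈ 171 hours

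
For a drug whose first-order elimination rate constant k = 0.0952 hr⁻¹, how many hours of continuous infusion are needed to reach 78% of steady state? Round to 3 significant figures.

15.9 hours

f = 1 − e^(−kt)  ⇒  t = −ln(1 − f) / k
t = −ln(1 − 0.78) / 0.09520 = 1.514 / 0.09520 ≈ 15.9 hours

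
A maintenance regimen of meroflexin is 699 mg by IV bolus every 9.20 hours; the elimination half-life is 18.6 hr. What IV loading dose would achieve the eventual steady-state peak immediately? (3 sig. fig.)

k = ln 2 / 18.6 = 0.03727 hr⁻¹
Accumulation ratio R = 1 / (1 − e^(−kτ)) = 1 / (1 − e^(−0.03727×9.20)) = 1 / (1 − 0.7097) = 3.445
Loading dose = maintenance dose × R = 699 × 3.445 ≈ 2410 mg

2410 mg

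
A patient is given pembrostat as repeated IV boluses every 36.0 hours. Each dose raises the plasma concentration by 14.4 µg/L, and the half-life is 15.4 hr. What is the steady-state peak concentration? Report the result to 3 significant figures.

18.0 µg/L

k = ln 2 / 15.4 = 0.04501 hr⁻¹
Fraction remaining after one interval: e^(−kτ) = e^(−0.04501 × 36.0) = 0.1978
R = 1 / (1 − 0.1978) = 1.247
Css,max = 14.4 × 1.247 ≈ 18.0 µg/L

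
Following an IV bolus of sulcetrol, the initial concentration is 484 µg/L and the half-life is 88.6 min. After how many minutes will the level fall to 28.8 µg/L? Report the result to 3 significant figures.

361 minutes

k = ln 2 / 88.6 = 0.007823 min⁻¹
C(t) = C₀ e^(−kt)  ⇒  t = ln(C₀/C) / k
t = ln(484/28.8) / 0.007823 = 2.822 / 0.007823 ≈ 361 minutes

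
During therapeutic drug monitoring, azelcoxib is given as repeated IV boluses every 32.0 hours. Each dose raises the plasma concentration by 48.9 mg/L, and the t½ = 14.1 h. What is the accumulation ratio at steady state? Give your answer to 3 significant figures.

k = ln 2 / 14.1 = 0.04916 h⁻¹
Fraction remaining after one interval: e^(−kτ) = e^(−0.04916 × 32.0) = 0.2074
R = 1 / (1 − 0.2074) = 1 / 0.7926 ≈ 1.26

1.26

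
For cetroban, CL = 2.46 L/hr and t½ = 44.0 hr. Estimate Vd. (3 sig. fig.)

k = ln 2 / t½ = ln 2 / 44.0 = 0.01575 hr⁻¹
V = CL / k = 2.46 / 0.01575 ≈ 156 L

156 L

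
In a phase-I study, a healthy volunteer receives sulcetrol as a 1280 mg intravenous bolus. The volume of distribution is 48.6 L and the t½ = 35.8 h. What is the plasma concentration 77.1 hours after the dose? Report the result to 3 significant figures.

5.92 mg/L

C₀ = dose / V = 1280 / 48.6 = 26.34 mg/L
k = ln 2 / 35.8 = 0.01936 h⁻¹
C(t) = C₀ e^(−kt) = 26.34 × e^(−0.01936 × 77.1) = 26.34 × e^(−1.493) = 26.34 × 0.2247 ≈ 5.92 mg/L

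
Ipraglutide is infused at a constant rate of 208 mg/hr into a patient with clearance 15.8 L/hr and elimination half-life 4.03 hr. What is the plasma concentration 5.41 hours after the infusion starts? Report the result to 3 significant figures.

Css = rate / CL = 208 / 15.8 = 13.16 µg/mL
k = ln 2 / 4.03 = 0.1720 hr⁻¹
C(t) = Css (1 − e^(−kt)) = 13.16 × (1 − e^(−0.9305)) = 13.16 × 0.6056 ≈ 7.97 µg/mL

7.97 µg/mL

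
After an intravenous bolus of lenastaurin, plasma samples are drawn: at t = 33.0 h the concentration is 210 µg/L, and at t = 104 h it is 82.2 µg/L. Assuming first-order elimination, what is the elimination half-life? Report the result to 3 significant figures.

52.5 hours

k = ln(C₁/C₂) / (t₂ − t₁) = ln(210/82.2) / (104 − 33.0)
  = 0.9380 / 71.00 = 0.01321 h⁻¹
t½ = ln 2 / k = ln 2 / 0.01321 ≈ 52.5 hours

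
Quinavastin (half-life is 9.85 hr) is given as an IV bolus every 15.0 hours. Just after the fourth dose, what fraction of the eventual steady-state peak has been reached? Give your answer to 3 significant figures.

k = ln 2 / 9.85 = 0.07037 hr⁻¹
f_n = 1 − e^(−nkτ) = 1 − e^(−4 × 0.07037 × 15.0) = 1 − e^(−4.222) = 1 − 0.01467 ≈ 0.985

0.985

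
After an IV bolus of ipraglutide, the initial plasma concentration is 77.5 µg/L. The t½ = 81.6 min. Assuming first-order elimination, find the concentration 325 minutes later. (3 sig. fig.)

4.90 µg/L

k = ln 2 / 81.6 = 0.008494 min⁻¹
C(t) = C₀ e^(−kt) = 77.5 × e^(−0.008494 × 325) = 77.5 × e^(−2.761) = 77.5 × 0.06325 ≈ 4.90 µg/L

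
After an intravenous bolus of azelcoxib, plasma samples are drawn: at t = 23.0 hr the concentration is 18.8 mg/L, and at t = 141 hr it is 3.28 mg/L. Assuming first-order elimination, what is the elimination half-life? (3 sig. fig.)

46.8 hours

k = ln(C₁/C₂) / (t₂ − t₁) = ln(18.8/3.28) / (141 − 23.0)
  = 1.746 / 118.0 = 0.01480 hr⁻¹
t½ = ln 2 / k = ln 2 / 0.01480 ≈ 46.8 hours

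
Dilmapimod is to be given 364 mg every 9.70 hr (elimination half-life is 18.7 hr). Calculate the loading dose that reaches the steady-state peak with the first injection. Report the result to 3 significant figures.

1210 mg

k = ln 2 / 18.7 = 0.03707 hr⁻¹
Accumulation ratio R = 1 / (1 − e^(−kτ)) = 1 / (1 − e^(−0.03707×9.70)) = 1 / (1 − 0.6980) = 3.311
Loading dose = maintenance dose × R = 364 × 3.311 ≈ 1210 mg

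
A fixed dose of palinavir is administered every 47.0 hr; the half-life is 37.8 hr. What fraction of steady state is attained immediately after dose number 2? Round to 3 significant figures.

k = ln 2 / 37.8 = 0.01834 hr⁻¹
f_n = 1 − e^(−nkτ) = 1 − e^(−2 × 0.01834 × 47.0) = 1 − e^(−1.724) = 1 − 0.1784 ≈ 0.822

0.822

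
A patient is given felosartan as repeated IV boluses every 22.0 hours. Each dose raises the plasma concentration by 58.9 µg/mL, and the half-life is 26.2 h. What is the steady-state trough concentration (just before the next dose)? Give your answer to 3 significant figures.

74.6 µg/mL

k = ln 2 / 26.2 = 0.02646 h⁻¹
Fraction remaining after one interval: e^(−kτ) = e^(−0.02646 × 22.0) = 0.5588
R = 1 / (1 − 0.5588) = 2.266
Css,max = 58.9 × 2.266 = 133.5 µg/mL
Css,min = Css,max × e^(−kτ) = 133.5 × 0.5588 ≈ 74.6 µg/mL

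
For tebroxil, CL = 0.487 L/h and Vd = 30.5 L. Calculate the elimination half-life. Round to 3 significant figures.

43.4 hours

k = CL / V = 0.487 / 30.5 = 0.01597 h⁻¹
t½ = ln 2 / k = ln 2 / 0.01597 ≈ 43.4 hours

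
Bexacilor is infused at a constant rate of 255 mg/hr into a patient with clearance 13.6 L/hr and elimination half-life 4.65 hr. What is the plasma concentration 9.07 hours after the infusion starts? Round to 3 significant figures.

13.9 mg/L

Css = rate / CL = 255 / 13.6 = 18.75 mg/L
k = ln 2 / 4.65 = 0.1491 hr⁻¹
C(t) = Css (1 − e^(−kt)) = 18.75 × (1 − e^(−1.352)) = 18.75 × 0.7413 ≈ 13.9 mg/L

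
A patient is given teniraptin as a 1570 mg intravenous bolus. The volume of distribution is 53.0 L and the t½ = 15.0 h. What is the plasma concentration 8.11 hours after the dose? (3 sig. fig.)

20.4 mg/L

C₀ = dose / V = 1570 / 53.0 = 29.62 mg/L
k = ln 2 / 15.0 = 0.04621 h⁻¹
C(t) = C₀ e^(−kt) = 29.62 × e^(−0.04621 × 8.11) = 29.62 × e^(−0.3748) = 29.62 × 0.6875 ≈ 20.4 mg/L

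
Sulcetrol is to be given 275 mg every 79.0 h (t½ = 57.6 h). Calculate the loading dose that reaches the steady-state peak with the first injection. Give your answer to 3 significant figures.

k = ln 2 / 57.6 = 0.01203 h⁻¹
Accumulation ratio R = 1 / (1 − e^(−kτ)) = 1 / (1 − e^(−0.01203×79.0)) = 1 / (1 − 0.3865) = 1.630
Loading dose = maintenance dose × R = 275 × 1.630 ≈ 448 mg

448 mg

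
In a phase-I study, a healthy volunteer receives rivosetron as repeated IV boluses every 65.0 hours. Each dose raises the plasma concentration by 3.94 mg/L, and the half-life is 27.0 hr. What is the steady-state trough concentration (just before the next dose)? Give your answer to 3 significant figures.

0.915 mg/L

k = ln 2 / 27.0 = 0.02567 hr⁻¹
Fraction remaining after one interval: e^(−kτ) = e^(−0.02567 × 65.0) = 0.1885
R = 1 / (1 − 0.1885) = 1.232
Css,max = 3.94 × 1.232 = 4.855 mg/L
Css,min = Css,max × e^(−kτ) = 4.855 × 0.1885 ≈ 0.915 mg/L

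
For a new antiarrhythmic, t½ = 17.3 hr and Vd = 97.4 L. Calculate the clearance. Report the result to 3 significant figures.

k = ln 2 / t½ = ln 2 / 17.3 = 0.04007 hr⁻¹
CL = k · V = 0.04007 × 97.4 ≈ 3.90 L/hr

3.90 L/hr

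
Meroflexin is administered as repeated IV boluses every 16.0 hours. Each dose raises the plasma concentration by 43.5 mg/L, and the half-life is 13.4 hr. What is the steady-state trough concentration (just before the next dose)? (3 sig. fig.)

33.8 mg/L

k = ln 2 / 13.4 = 0.05173 hr⁻¹
Fraction remaining after one interval: e^(−kτ) = e^(−0.05173 × 16.0) = 0.4371
R = 1 / (1 − 0.4371) = 1.776
Css,max = 43.5 × 1.776 = 77.28 mg/L
Css,min = Css,max × e^(−kτ) = 77.28 × 0.4371 ≈ 33.8 mg/L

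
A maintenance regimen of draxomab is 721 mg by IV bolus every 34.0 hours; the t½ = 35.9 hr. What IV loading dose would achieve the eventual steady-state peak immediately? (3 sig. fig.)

k = ln 2 / 35.9 = 0.01931 hr⁻¹
Accumulation ratio R = 1 / (1 − e^(−kτ)) = 1 / (1 − e^(−0.01931×34.0)) = 1 / (1 − 0.5187) = 2.078
Loading dose = maintenance dose × R = 721 × 2.078 ≈ 1500 mg

1500 mg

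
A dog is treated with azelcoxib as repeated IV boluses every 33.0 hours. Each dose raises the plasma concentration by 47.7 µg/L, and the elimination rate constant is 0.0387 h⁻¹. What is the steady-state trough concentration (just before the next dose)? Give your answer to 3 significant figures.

18.4 µg/L

Fraction remaining after one interval: e^(−kτ) = e^(−0.03870 × 33.0) = 0.2788
R = 1 / (1 − 0.2788) = 1.387
Css,max = 47.7 × 1.387 = 66.14 µg/L
Css,min = Css,max × e^(−kτ) = 66.14 × 0.2788 ≈ 18.4 µg/L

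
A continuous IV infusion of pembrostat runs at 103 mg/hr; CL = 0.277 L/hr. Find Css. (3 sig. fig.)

372 µg/mL

Css = infusion rate / CL = 103 / 0.277 ≈ 372 µg/mL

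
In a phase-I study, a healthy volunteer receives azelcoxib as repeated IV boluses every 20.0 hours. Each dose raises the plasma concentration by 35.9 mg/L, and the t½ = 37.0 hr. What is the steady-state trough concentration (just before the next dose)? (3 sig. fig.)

79.0 mg/L

k = ln 2 / 37.0 = 0.01873 hr⁻¹
Fraction remaining after one interval: e^(−kτ) = e^(−0.01873 × 20.0) = 0.6875
R = 1 / (1 − 0.6875) = 3.200
Css,max = 35.9 × 3.200 = 114.9 mg/L
Css,min = Css,max × e^(−kτ) = 114.9 × 0.6875 ≈ 79.0 mg/L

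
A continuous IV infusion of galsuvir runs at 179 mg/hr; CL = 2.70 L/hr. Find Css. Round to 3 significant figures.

Css = infusion rate / CL = 179 / 2.70 ≈ 66.3 µg/mL

66.3 µg/mL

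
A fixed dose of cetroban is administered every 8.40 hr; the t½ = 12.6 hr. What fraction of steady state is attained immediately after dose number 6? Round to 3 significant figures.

0.938

k = ln 2 / 12.6 = 0.05501 hr⁻¹
f_n = 1 − e^(−nkτ) = 1 − e^(−6 × 0.05501 × 8.40) = 1 − e^(−2.773) = 1 − 0.06250 ≈ 0.938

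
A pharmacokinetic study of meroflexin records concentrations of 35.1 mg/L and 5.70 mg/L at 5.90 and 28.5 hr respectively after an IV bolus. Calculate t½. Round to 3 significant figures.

k = ln(C₁/C₂) / (t₂ − t₁) = ln(35.1/5.70) / (28.5 − 5.90)
  = 1.818 / 22.60 = 0.08043 hr⁻¹
t½ = ln 2 / k = ln 2 / 0.08043 ≈ 8.62 hours

8.62 hours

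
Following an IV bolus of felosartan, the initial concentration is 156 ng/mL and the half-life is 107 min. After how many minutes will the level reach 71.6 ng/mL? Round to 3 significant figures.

120 minutes

k = ln 2 / 107 = 0.006478 min⁻¹
C(t) = C₀ e^(−kt)  ⇒  t = ln(C₀/C) / k
t = ln(156/71.6) / 0.006478 = 0.7788 / 0.006478 ≈ 120 minutes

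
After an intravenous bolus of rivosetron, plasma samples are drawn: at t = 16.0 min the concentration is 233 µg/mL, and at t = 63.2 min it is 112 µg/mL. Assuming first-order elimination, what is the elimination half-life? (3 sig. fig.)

44.7 minutes

k = ln(C₁/C₂) / (t₂ − t₁) = ln(233/112) / (63.2 − 16.0)
  = 0.7325 / 47.20 = 0.01552 min⁻¹
t½ = ln 2 / k = ln 2 / 0.01552 ≈ 44.7 minutes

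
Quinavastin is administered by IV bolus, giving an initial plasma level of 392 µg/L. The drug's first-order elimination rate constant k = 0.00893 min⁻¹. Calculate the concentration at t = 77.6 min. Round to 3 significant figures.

196 µg/L

C(t) = C₀ e^(−kt) = 392 × e^(−0.008930 × 77.6) = 392 × e^(−0.6930) = 392 × 0.5001 ≈ 196 µg/L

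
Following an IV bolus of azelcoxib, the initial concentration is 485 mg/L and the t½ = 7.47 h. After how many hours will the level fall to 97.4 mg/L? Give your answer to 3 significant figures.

k = ln 2 / 7.47 = 0.09279 h⁻¹
C(t) = C₀ e^(−kt)  ⇒  t = ln(C₀/C) / k
t = ln(485/97.4) / 0.09279 = 1.605 / 0.09279 ≈ 17.3 hours

17.3 hours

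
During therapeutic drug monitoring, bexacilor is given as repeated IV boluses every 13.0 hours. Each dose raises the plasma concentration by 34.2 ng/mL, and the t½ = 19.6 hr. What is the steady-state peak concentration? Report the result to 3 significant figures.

92.8 ng/mL

k = ln 2 / 19.6 = 0.03536 hr⁻¹
Fraction remaining after one interval: e^(−kτ) = e^(−0.03536 × 13.0) = 0.6314
R = 1 / (1 − 0.6314) = 2.713
Css,max = 34.2 × 2.713 ≈ 92.8 ng/mL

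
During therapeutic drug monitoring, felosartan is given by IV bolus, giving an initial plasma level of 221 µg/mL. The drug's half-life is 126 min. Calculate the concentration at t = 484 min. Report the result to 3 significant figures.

15.4 µg/mL

k = ln 2 / 126 = 0.005501 min⁻¹
C(t) = C₀ e^(−kt) = 221 × e^(−0.005501 × 484) = 221 × e^(−2.663) = 221 × 0.06977 ≈ 15.4 µg/mL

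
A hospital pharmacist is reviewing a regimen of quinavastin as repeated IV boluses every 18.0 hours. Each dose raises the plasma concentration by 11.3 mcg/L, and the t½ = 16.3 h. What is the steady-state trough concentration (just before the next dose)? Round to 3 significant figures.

k = ln 2 / 16.3 = 0.04252 h⁻¹
Fraction remaining after one interval: e^(−kτ) = e^(−0.04252 × 18.0) = 0.4651
R = 1 / (1 − 0.4651) = 1.870
Css,max = 11.3 × 1.870 = 21.13 mcg/L
Css,min = Css,max × e^(−kτ) = 21.13 × 0.4651 ≈ 9.83 mcg/L

9.83 mcg/L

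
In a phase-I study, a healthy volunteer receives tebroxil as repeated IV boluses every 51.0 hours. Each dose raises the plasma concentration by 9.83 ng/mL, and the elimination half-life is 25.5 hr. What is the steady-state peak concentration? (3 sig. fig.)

13.1 ng/mL

k = ln 2 / 25.5 = 0.02718 hr⁻¹
Fraction remaining after one interval: e^(−kτ) = e^(−0.02718 × 51.0) = 0.2500
R = 1 / (1 − 0.2500) = 1.333
Css,max = 9.83 × 1.333 ≈ 13.1 ng/mL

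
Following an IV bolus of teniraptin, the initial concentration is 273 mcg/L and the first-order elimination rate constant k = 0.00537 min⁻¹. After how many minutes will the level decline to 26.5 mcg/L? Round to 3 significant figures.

434 minutes

C(t) = C₀ e^(−kt)  ⇒  t = ln(C₀/C) / k
t = ln(273/26.5) / 0.005370 = 2.332 / 0.005370 ≈ 434 minutes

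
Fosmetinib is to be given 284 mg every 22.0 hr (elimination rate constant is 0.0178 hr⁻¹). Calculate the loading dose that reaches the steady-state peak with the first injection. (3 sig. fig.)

Accumulation ratio R = 1 / (1 − e^(−kτ)) = 1 / (1 − e^(−0.01780×22.0)) = 1 / (1 − 0.6760) = 3.086
Loading dose = maintenance dose × R = 284 × 3.086 ≈ 876 mg

876 mg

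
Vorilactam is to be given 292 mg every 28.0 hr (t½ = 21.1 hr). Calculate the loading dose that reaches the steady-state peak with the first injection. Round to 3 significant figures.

k = ln 2 / 21.1 = 0.03285 hr⁻¹
Accumulation ratio R = 1 / (1 − e^(−kτ)) = 1 / (1 − e^(−0.03285×28.0)) = 1 / (1 − 0.3986) = 1.663
Loading dose = maintenance dose × R = 292 × 1.663 ≈ 486 mg

486 mg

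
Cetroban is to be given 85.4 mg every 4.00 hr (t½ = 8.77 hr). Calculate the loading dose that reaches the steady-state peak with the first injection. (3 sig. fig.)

315 mg

k = ln 2 / 8.77 = 0.07904 hr⁻¹
Accumulation ratio R = 1 / (1 − e^(−kτ)) = 1 / (1 − e^(−0.07904×4.00)) = 1 / (1 − 0.7290) = 3.689
Loading dose = maintenance dose × R = 85.4 × 3.689 ≈ 315 mg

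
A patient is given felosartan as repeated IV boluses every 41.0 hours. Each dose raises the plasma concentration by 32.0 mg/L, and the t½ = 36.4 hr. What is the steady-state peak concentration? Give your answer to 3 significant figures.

59.0 mg/L

k = ln 2 / 36.4 = 0.01904 hr⁻¹
Fraction remaining after one interval: e^(−kτ) = e^(−0.01904 × 41.0) = 0.4581
R = 1 / (1 − 0.4581) = 1.845
Css,max = 32.0 × 1.845 ≈ 59.0 mg/L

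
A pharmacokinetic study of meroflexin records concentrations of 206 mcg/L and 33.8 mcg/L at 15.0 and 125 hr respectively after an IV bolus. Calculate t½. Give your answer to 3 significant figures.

k = ln(C₁/C₂) / (t₂ − t₁) = ln(206/33.8) / (125 − 15.0)
  = 1.807 / 110.0 = 0.01643 hr⁻¹
t½ = ln 2 / k = ln 2 / 0.01643 ≈ 42.2 hours

42.2 hours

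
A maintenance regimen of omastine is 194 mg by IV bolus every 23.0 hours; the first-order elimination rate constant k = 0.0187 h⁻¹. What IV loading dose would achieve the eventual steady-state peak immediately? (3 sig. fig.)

555 mg

Accumulation ratio R = 1 / (1 − e^(−kτ)) = 1 / (1 − e^(−0.01870×23.0)) = 1 / (1 − 0.6504) = 2.861
Loading dose = maintenance dose × R = 194 × 2.861 ≈ 555 mg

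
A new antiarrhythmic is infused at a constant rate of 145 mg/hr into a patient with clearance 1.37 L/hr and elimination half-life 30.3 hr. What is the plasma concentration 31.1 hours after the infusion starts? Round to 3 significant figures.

53.9 mg/L

Css = rate / CL = 145 / 1.37 = 105.8 mg/L
k = ln 2 / 30.3 = 0.02288 hr⁻¹
C(t) = Css (1 − e^(−kt)) = 105.8 × (1 − e^(−0.7114)) = 105.8 × 0.5091 ≈ 53.9 mg/L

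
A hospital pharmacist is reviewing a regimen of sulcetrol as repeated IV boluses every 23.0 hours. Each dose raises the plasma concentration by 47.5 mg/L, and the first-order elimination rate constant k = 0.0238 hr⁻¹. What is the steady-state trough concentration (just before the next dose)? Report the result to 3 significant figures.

Fraction remaining after one interval: e^(−kτ) = e^(−0.02380 × 23.0) = 0.5785
R = 1 / (1 − 0.5785) = 2.372
Css,max = 47.5 × 2.372 = 112.7 mg/L
Css,min = Css,max × e^(−kτ) = 112.7 × 0.5785 ≈ 65.2 mg/L

65.2 mg/L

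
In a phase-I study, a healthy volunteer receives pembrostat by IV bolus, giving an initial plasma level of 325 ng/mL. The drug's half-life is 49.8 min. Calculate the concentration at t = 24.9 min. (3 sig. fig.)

230 ng/mL

k = ln 2 / 49.8 = 0.01392 min⁻¹
24.9 min is 0.5000 half-lives, so C = 325 × (1/2)^0.5000 = 325 × 0.7071 ≈ 230 ng/mL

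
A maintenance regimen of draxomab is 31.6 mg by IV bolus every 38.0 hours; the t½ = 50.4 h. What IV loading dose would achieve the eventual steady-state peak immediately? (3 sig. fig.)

k = ln 2 / 50.4 = 0.01375 h⁻¹
Accumulation ratio R = 1 / (1 − e^(−kτ)) = 1 / (1 − e^(−0.01375×38.0)) = 1 / (1 − 0.5930) = 2.457
Loading dose = maintenance dose × R = 31.6 × 2.457 ≈ 77.6 mg

77.6 mg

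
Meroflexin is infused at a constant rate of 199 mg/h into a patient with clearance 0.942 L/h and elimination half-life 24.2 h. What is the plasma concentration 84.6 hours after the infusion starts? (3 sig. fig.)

Css = rate / CL = 199 / 0.942 = 211.3 mg/L
k = ln 2 / 24.2 = 0.02864 h⁻¹
C(t) = Css (1 − e^(−kt)) = 211.3 × (1 − e^(−2.423)) = 211.3 × 0.9114 ≈ 193 mg/L

193 mg/L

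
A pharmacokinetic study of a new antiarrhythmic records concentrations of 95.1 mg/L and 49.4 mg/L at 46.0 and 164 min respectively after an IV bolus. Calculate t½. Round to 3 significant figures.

125 minutes

k = ln(C₁/C₂) / (t₂ − t₁) = ln(95.1/49.4) / (164 − 46.0)
  = 0.6550 / 118.0 = 0.005551 min⁻¹
t½ = ln 2 / k = ln 2 / 0.005551 ≈ 125 minutes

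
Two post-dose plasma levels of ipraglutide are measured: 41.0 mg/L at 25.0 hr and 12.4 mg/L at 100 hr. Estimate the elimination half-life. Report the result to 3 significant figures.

43.5 hours

k = ln(C₁/C₂) / (t₂ − t₁) = ln(41.0/12.4) / (100 − 25.0)
  = 1.196 / 75.00 = 0.01595 hr⁻¹
t½ = ln 2 / k = ln 2 / 0.01595 ≈ 43.5 hours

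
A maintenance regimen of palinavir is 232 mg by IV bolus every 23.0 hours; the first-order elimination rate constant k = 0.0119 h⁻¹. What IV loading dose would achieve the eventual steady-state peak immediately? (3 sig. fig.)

969 mg

Accumulation ratio R = 1 / (1 − e^(−kτ)) = 1 / (1 − e^(−0.01190×23.0)) = 1 / (1 − 0.7606) = 4.176
Loading dose = maintenance dose × R = 232 × 4.176 ≈ 969 mg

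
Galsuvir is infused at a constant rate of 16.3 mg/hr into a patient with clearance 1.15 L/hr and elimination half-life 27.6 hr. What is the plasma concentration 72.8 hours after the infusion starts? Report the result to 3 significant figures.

Css = rate / CL = 16.3 / 1.15 = 14.17 mg/L
k = ln 2 / 27.6 = 0.02511 hr⁻¹
C(t) = Css (1 − e^(−kt)) = 14.17 × (1 − e^(−1.828)) = 14.17 × 0.8393 ≈ 11.9 mg/L

11.9 mg/L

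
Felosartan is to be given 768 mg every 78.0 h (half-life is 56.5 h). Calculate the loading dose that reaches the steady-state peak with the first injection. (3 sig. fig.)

k = ln 2 / 56.5 = 0.01227 h⁻¹
Accumulation ratio R = 1 / (1 − e^(−kτ)) = 1 / (1 − e^(−0.01227×78.0)) = 1 / (1 − 0.3841) = 1.624
Loading dose = maintenance dose × R = 768 × 1.624 ≈ 1250 mg

1250 mg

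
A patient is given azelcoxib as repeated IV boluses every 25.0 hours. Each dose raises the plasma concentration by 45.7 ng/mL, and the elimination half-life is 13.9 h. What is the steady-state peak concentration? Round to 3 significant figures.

64.1 ng/mL

k = ln 2 / 13.9 = 0.04987 h⁻¹
Fraction remaining after one interval: e^(−kτ) = e^(−0.04987 × 25.0) = 0.2875
R = 1 / (1 − 0.2875) = 1.403
Css,max = 45.7 × 1.403 ≈ 64.1 ng/mL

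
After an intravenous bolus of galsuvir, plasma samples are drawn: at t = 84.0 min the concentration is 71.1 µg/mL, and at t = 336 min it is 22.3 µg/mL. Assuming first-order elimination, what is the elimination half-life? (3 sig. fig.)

k = ln(C₁/C₂) / (t₂ − t₁) = ln(71.1/22.3) / (336 − 84.0)
  = 1.160 / 252.0 = 0.004601 min⁻¹
t½ = ln 2 / k = ln 2 / 0.004601 ≈ 151 minutes

151 minutes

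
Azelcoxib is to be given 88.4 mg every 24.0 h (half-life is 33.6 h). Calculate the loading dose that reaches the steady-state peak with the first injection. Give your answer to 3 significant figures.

226 mg

k = ln 2 / 33.6 = 0.02063 h⁻¹
Accumulation ratio R = 1 / (1 − e^(−kτ)) = 1 / (1 − e^(−0.02063×24.0)) = 1 / (1 − 0.6095) = 2.561
Loading dose = maintenance dose × R = 88.4 × 2.561 ≈ 226 mg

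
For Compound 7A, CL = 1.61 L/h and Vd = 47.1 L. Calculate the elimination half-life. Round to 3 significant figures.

20.3 hours

k = CL / V = 1.61 / 47.1 = 0.03418 h⁻¹
t½ = ln 2 / k = ln 2 / 0.03418 ≈ 20.3 hours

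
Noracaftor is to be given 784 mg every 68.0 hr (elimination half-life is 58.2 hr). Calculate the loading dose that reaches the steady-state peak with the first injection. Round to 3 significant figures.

1410 mg

k = ln 2 / 58.2 = 0.01191 hr⁻¹
Accumulation ratio R = 1 / (1 − e^(−kτ)) = 1 / (1 − e^(−0.01191×68.0)) = 1 / (1 − 0.4449) = 1.802
Loading dose = maintenance dose × R = 784 × 1.802 ≈ 1410 mg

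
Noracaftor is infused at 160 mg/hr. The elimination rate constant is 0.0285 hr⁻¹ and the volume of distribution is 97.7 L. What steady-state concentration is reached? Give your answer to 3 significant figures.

57.5 mg/L

CL = k · V = 0.0285 × 97.7 = 2.784 L/hr
Css = rate / CL = 160 / 2.784 ≈ 57.5 mg/L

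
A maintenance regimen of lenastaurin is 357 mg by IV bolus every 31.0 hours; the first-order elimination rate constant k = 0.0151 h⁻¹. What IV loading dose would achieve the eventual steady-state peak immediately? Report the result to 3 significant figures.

Accumulation ratio R = 1 / (1 − e^(−kτ)) = 1 / (1 − e^(−0.01510×31.0)) = 1 / (1 − 0.6262) = 2.675
Loading dose = maintenance dose × R = 357 × 2.675 ≈ 955 mg

955 mg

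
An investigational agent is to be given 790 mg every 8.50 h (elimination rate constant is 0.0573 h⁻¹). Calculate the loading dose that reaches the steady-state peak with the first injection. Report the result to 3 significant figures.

2050 mg

Accumulation ratio R = 1 / (1 − e^(−kτ)) = 1 / (1 − e^(−0.05730×8.50)) = 1 / (1 − 0.6144) = 2.594
Loading dose = maintenance dose × R = 790 × 2.594 ≈ 2050 mg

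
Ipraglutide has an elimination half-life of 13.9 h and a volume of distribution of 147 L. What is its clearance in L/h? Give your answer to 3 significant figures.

k = ln 2 / t½ = ln 2 / 13.9 = 0.04987 h⁻¹
CL = k · V = 0.04987 × 147 ≈ 7.33 L/h

7.33 L/h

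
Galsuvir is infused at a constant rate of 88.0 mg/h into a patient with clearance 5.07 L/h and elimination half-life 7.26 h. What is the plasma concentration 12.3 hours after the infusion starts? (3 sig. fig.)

12.0 µg/mL

Css = rate / CL = 88.0 / 5.07 = 17.36 µg/mL
k = ln 2 / 7.26 = 0.09547 h⁻¹
C(t) = Css (1 − e^(−kt)) = 17.36 × (1 − e^(−1.174)) = 17.36 × 0.6910 ≈ 12.0 µg/mL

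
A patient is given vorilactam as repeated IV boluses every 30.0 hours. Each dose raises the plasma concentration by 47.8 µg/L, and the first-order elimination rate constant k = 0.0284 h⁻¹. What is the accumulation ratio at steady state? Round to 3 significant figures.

1.74

Fraction remaining after one interval: e^(−kτ) = e^(−0.02840 × 30.0) = 0.4266
R = 1 / (1 − 0.4266) = 1 / 0.5734 ≈ 1.74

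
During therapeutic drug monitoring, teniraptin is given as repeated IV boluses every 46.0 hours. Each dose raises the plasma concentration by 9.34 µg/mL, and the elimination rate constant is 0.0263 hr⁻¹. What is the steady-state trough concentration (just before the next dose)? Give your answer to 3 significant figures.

Fraction remaining after one interval: e^(−kτ) = e^(−0.02630 × 46.0) = 0.2983
R = 1 / (1 − 0.2983) = 1.425
Css,max = 9.34 × 1.425 = 13.31 µg/mL
Css,min = Css,max × e^(−kτ) = 13.31 × 0.2983 ≈ 3.97 µg/mL

3.97 µg/mL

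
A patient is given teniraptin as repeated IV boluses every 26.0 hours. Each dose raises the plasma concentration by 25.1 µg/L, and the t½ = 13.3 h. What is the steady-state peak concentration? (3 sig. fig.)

k = ln 2 / 13.3 = 0.05212 h⁻¹
Fraction remaining after one interval: e^(−kτ) = e^(−0.05212 × 26.0) = 0.2579
R = 1 / (1 − 0.2579) = 1.348
Css,max = 25.1 × 1.348 ≈ 33.8 µg/L

33.8 µg/L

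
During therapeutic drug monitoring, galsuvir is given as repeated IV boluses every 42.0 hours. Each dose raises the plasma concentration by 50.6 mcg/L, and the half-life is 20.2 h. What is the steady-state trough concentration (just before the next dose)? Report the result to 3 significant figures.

k = ln 2 / 20.2 = 0.03431 h⁻¹
Fraction remaining after one interval: e^(−kτ) = e^(−0.03431 × 42.0) = 0.2366
R = 1 / (1 − 0.2366) = 1.310
Css,max = 50.6 × 1.310 = 66.29 mcg/L
Css,min = Css,max × e^(−kτ) = 66.29 × 0.2366 ≈ 15.7 mcg/L

15.7 mcg/L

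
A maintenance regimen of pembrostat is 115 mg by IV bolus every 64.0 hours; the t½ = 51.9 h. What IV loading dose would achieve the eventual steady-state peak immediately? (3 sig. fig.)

k = ln 2 / 51.9 = 0.01336 h⁻¹
Accumulation ratio R = 1 / (1 − e^(−kτ)) = 1 / (1 − e^(−0.01336×64.0)) = 1 / (1 − 0.4254) = 1.740
Loading dose = maintenance dose × R = 115 × 1.740 ≈ 200 mg

200 mg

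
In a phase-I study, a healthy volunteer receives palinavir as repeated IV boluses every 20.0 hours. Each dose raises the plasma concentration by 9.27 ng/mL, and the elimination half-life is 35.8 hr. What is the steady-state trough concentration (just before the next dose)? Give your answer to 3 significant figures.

19.6 ng/mL

k = ln 2 / 35.8 = 0.01936 hr⁻¹
Fraction remaining after one interval: e^(−kτ) = e^(−0.01936 × 20.0) = 0.6789
R = 1 / (1 − 0.6789) = 3.115
Css,max = 9.27 × 3.115 = 28.87 ng/mL
Css,min = Css,max × e^(−kτ) = 28.87 × 0.6789 ≈ 19.6 ng/mL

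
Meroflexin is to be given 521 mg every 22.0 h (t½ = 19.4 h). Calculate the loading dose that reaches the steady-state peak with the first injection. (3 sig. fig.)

957 mg

k = ln 2 / 19.4 = 0.03573 h⁻¹
Accumulation ratio R = 1 / (1 − e^(−kτ)) = 1 / (1 − e^(−0.03573×22.0)) = 1 / (1 − 0.4556) = 1.837
Loading dose = maintenance dose × R = 521 × 1.837 ≈ 957 mg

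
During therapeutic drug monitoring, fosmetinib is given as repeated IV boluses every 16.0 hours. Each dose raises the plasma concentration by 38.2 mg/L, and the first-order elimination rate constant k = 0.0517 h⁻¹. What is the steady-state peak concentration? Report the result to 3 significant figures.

67.9 mg/L

Fraction remaining after one interval: e^(−kτ) = e^(−0.05170 × 16.0) = 0.4373
R = 1 / (1 − 0.4373) = 1.777
Css,max = 38.2 × 1.777 ≈ 67.9 mg/L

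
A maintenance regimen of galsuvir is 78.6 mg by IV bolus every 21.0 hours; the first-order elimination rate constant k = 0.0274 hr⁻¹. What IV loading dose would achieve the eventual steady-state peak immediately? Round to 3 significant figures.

180 mg

Accumulation ratio R = 1 / (1 − e^(−kτ)) = 1 / (1 − e^(−0.02740×21.0)) = 1 / (1 − 0.5625) = 2.286
Loading dose = maintenance dose × R = 78.6 × 2.286 ≈ 180 mg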